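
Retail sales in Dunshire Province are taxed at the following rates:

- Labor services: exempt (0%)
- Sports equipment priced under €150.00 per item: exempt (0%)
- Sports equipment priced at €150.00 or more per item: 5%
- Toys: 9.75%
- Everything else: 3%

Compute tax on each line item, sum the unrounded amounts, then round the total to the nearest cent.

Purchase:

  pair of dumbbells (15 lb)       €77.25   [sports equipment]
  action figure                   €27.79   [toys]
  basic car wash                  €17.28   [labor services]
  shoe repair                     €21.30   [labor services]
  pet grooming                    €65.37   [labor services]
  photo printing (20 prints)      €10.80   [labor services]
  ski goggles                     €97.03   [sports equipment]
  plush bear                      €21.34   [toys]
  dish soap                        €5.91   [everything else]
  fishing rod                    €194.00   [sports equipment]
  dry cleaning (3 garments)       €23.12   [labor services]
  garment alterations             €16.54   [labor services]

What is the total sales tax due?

€14.67

Pair of dumbbells (15 lb) €77.25: sports equipment, under €150.00 → 0% → €0.00
Action figure €27.79: toys → 9.75% → €2.709525
Basic car wash €17.28: labor services → 0% → €0.00
Shoe repair €21.30: labor services → 0% → €0.00
Pet grooming €65.37: labor services → 0% → €0.00
Photo printing (20 prints) €10.80: labor services → 0% → €0.00
Ski goggles €97.03: sports equipment, under €150.00 → 0% → €0.00
Plush bear €21.34: toys → 9.75% → €2.08065
Dish soap €5.91: everything else → 3% → €0.1773
Fishing rod €194.00: sports equipment, €150.00 or more → 5% → €9.70
Dry cleaning (3 garments) €23.12: labor services → 0% → €0.00
Garment alterations €16.54: labor services → 0% → €0.00
Unrounded tax sum = €14.667475 → €14.67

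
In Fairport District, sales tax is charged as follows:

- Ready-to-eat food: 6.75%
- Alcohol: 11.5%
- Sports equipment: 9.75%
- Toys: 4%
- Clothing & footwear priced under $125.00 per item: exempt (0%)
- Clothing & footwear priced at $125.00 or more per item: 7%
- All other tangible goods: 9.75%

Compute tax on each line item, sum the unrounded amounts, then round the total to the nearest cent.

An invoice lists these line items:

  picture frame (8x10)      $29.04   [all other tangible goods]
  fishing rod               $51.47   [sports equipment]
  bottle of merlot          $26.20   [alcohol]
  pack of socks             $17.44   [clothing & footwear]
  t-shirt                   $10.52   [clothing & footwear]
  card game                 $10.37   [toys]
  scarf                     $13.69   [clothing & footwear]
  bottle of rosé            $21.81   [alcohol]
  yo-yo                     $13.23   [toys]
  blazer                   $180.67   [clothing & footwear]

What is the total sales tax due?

Picture frame (8x10) $29.04: all other tangible goods → 9.75% → $2.8314
Fishing rod $51.47: sports equipment → 9.75% → $5.018325
Bottle of merlot $26.20: alcohol → 11.5% → $3.013
Pack of socks $17.44: clothing & footwear, under $125.00 → 0% → $0.00
T-shirt $10.52: clothing & footwear, under $125.00 → 0% → $0.00
Card game $10.37: toys → 4% → $0.4148
Scarf $13.69: clothing & footwear, under $125.00 → 0% → $0.00
Bottle of rosé $21.81: alcohol → 11.5% → $2.50815
Yo-yo $13.23: toys → 4% → $0.5292
Blazer $180.67: clothing & footwear, $125.00 or more → 7% → $12.6469
Unrounded tax sum = $26.961775 → $26.96

$26.96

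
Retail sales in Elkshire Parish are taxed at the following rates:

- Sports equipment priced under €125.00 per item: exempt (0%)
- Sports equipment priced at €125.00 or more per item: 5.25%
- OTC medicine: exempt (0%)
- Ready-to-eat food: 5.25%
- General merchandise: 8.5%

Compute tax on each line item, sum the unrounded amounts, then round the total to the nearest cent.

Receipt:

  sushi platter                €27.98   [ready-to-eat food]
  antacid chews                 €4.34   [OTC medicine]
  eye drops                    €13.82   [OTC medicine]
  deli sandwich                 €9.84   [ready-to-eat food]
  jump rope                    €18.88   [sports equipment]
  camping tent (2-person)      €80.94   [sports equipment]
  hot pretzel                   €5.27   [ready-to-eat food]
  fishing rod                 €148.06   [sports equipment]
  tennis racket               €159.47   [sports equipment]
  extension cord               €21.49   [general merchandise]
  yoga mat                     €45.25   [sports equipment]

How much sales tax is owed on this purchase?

€20.23

Sushi platter €27.98: ready-to-eat food → 5.25% → €1.46895
Antacid chews €4.34: OTC medicine → 0% → €0.00
Eye drops €13.82: OTC medicine → 0% → €0.00
Deli sandwich €9.84: ready-to-eat food → 5.25% → €0.5166
Jump rope €18.88: sports equipment, under €125.00 → 0% → €0.00
Camping tent (2-person) €80.94: sports equipment, under €125.00 → 0% → €0.00
Hot pretzel €5.27: ready-to-eat food → 5.25% → €0.276675
Fishing rod €148.06: sports equipment, €125.00 or more → 5.25% → €7.77315
Tennis racket €159.47: sports equipment, €125.00 or more → 5.25% → €8.372175
Extension cord €21.49: general merchandise → 8.5% → €1.82665
Yoga mat €45.25: sports equipment, under €125.00 → 0% → €0.00
Unrounded tax sum = €20.2342 → €20.23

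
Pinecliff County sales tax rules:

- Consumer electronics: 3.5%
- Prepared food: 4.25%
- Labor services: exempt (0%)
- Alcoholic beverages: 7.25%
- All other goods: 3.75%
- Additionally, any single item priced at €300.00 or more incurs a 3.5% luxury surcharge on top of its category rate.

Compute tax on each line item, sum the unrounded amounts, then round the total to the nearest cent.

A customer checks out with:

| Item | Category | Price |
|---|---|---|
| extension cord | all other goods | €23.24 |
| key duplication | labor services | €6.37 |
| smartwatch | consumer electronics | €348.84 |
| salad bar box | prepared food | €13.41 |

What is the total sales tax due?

€25.86

Extension cord €23.24: all other goods → 3.75% → €0.8715
Key duplication €6.37: labor services → 0% → €0.00
Smartwatch €348.84: consumer electronics → 3.5% + 3.5% surcharge = 7% → €24.4188
Salad bar box €13.41: prepared food → 4.25% → €0.569925
Unrounded tax sum = €25.860225 → €25.86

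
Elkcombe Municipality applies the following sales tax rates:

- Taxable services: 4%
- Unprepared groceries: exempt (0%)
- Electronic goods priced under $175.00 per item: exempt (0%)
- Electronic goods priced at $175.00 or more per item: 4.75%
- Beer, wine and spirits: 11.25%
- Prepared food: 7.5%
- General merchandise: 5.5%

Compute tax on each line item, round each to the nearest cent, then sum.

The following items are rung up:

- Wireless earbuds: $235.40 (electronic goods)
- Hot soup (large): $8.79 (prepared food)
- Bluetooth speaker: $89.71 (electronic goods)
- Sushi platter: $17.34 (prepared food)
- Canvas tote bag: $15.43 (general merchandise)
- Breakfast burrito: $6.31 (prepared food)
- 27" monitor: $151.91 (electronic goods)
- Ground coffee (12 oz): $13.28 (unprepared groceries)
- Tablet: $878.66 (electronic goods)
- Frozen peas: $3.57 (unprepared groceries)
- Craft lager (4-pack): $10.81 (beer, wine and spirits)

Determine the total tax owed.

Wireless earbuds $235.40: electronic goods, $175.00 or more → 4.75% → $11.18
Hot soup (large) $8.79: prepared food → 7.5% → $0.66
Bluetooth speaker $89.71: electronic goods, under $175.00 → 0% → $0.00
Sushi platter $17.34: prepared food → 7.5% → $1.30
Canvas tote bag $15.43: general merchandise → 5.5% → $0.85
Breakfast burrito $6.31: prepared food → 7.5% → $0.47
27" monitor $151.91: electronic goods, under $175.00 → 0% → $0.00
Ground coffee (12 oz) $13.28: unprepared groceries → 0% → $0.00
Tablet $878.66: electronic goods, $175.00 or more → 4.75% → $41.74
Frozen peas $3.57: unprepared groceries → 0% → $0.00
Craft lager (4-pack) $10.81: beer, wine and spirits → 11.25% → $1.22
Total tax = $11.18 + $0.66 + $1.30 + $0.85 + $0.47 + $41.74 + $1.22 = $57.42

$57.42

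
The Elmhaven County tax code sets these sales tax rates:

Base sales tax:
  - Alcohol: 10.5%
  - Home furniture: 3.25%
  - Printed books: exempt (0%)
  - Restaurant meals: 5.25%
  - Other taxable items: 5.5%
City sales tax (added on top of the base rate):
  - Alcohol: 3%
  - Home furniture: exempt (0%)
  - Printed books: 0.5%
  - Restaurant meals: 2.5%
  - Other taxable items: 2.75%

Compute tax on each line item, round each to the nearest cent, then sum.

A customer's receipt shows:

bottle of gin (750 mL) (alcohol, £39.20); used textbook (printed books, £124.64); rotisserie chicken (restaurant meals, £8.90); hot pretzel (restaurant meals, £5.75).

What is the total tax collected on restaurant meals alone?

Rotisserie chicken £8.90: restaurant meals → 5.25% + 2.5% city = 7.75% → £0.69
Hot pretzel £5.75: restaurant meals → 5.25% + 2.5% city = 7.75% → £0.45
Tax on restaurant meals = £0.69 + £0.45 = £1.14

£1.14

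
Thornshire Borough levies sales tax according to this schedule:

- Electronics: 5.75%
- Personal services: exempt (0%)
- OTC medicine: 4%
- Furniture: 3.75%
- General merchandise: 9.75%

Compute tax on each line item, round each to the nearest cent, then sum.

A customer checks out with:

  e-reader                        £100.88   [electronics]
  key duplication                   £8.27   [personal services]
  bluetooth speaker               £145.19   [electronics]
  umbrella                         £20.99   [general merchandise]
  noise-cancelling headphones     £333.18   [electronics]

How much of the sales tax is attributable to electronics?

£33.31

E-reader £100.88: electronics → 5.75% → £5.80
Bluetooth speaker £145.19: electronics → 5.75% → £8.35
Noise-cancelling headphones £333.18: electronics → 5.75% → £19.16
Tax on electronics = £5.80 + £8.35 + £19.16 = £33.31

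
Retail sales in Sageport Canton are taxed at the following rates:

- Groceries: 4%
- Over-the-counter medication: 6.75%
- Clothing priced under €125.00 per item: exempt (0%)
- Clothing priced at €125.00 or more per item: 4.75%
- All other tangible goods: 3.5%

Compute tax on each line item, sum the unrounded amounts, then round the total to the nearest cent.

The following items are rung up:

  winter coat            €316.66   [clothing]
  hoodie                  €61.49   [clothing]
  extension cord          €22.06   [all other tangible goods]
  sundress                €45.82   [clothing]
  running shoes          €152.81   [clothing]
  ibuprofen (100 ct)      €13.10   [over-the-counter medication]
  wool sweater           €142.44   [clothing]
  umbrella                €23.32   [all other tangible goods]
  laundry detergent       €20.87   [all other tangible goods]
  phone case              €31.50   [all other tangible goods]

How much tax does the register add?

Winter coat €316.66: clothing, €125.00 or more → 4.75% → €15.04135
Hoodie €61.49: clothing, under €125.00 → 0% → €0.00
Extension cord €22.06: all other tangible goods → 3.5% → €0.7721
Sundress €45.82: clothing, under €125.00 → 0% → €0.00
Running shoes €152.81: clothing, €125.00 or more → 4.75% → €7.258475
Ibuprofen (100 ct) €13.10: over-the-counter medication → 6.75% → €0.88425
Wool sweater €142.44: clothing, €125.00 or more → 4.75% → €6.7659
Umbrella €23.32: all other tangible goods → 3.5% → €0.8162
Laundry detergent €20.87: all other tangible goods → 3.5% → €0.73045
Phone case €31.50: all other tangible goods → 3.5% → €1.1025
Unrounded tax sum = €33.371225 → €33.37

€33.37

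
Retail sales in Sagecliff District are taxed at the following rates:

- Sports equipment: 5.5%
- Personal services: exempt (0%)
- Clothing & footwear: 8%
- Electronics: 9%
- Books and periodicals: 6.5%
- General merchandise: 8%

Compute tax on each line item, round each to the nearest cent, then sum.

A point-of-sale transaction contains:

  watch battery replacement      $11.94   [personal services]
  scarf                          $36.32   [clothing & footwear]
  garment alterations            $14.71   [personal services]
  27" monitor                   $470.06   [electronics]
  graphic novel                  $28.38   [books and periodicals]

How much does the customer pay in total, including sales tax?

$608.47

Watch battery replacement $11.94: personal services → 0% → $0.00
Scarf $36.32: clothing & footwear → 8% → $2.91
Garment alterations $14.71: personal services → 0% → $0.00
27" monitor $470.06: electronics → 9% → $42.31
Graphic novel $28.38: books and periodicals → 6.5% → $1.84
Subtotal = $561.41; tax = $47.06; total due = $608.47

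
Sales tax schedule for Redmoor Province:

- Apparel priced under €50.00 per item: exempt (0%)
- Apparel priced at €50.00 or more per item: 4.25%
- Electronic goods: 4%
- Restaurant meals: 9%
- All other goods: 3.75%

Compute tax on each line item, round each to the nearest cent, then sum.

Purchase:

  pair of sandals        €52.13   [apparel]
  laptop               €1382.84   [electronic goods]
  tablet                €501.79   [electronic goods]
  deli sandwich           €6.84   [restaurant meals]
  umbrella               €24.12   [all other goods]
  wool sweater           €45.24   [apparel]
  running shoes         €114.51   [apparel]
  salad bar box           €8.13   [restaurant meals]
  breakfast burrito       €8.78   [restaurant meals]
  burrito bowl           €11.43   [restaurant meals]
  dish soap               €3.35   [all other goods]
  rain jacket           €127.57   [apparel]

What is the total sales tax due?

€92.09

Pair of sandals €52.13: apparel, €50.00 or more → 4.25% → €2.22
Laptop €1382.84: electronic goods → 4% → €55.31
Tablet €501.79: electronic goods → 4% → €20.07
Deli sandwich €6.84: restaurant meals → 9% → €0.62
Umbrella €24.12: all other goods → 3.75% → €0.90
Wool sweater €45.24: apparel, under €50.00 → 0% → €0.00
Running shoes €114.51: apparel, €50.00 or more → 4.25% → €4.87
Salad bar box €8.13: restaurant meals → 9% → €0.73
Breakfast burrito €8.78: restaurant meals → 9% → €0.79
Burrito bowl €11.43: restaurant meals → 9% → €1.03
Dish soap €3.35: all other goods → 3.75% → €0.13
Rain jacket €127.57: apparel, €50.00 or more → 4.25% → €5.42
Total tax = €2.22 + €55.31 + €20.07 + €0.62 + €0.90 + €4.87 + €0.73 + €0.79 + €1.03 + €0.13 + €5.42 = €92.09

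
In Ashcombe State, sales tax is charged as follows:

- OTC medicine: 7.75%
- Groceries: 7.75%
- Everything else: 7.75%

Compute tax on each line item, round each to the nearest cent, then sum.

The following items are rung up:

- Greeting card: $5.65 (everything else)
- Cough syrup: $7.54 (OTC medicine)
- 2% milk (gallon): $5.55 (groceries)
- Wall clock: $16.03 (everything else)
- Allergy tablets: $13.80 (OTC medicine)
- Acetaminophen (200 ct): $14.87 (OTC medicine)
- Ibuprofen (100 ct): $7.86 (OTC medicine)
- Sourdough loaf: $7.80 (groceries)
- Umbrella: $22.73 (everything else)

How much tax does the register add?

Greeting card $5.65: everything else → 7.75% → $0.44
Cough syrup $7.54: OTC medicine → 7.75% → $0.58
2% milk (gallon) $5.55: groceries → 7.75% → $0.43
Wall clock $16.03: everything else → 7.75% → $1.24
Allergy tablets $13.80: OTC medicine → 7.75% → $1.07
Acetaminophen (200 ct) $14.87: OTC medicine → 7.75% → $1.15
Ibuprofen (100 ct) $7.86: OTC medicine → 7.75% → $0.61
Sourdough loaf $7.80: groceries → 7.75% → $0.60
Umbrella $22.73: everything else → 7.75% → $1.76
Total tax = $0.44 + $0.58 + $0.43 + $1.24 + $1.07 + $1.15 + $0.61 + $0.60 + $1.76 = $7.88

$7.88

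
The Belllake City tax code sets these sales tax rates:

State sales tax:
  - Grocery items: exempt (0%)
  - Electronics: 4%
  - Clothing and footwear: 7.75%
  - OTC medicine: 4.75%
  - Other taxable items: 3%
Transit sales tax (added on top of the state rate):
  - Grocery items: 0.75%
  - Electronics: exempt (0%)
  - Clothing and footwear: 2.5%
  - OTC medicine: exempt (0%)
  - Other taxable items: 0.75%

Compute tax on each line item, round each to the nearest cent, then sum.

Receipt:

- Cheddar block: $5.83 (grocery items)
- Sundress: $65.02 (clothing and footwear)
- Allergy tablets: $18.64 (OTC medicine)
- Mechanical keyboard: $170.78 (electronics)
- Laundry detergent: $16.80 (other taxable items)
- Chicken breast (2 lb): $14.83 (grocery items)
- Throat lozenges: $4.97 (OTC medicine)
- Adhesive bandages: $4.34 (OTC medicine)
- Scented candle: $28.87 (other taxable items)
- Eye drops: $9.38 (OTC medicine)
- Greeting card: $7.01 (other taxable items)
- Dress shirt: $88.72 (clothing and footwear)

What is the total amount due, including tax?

$461.68

Cheddar block $5.83: grocery items → 0% + 0.75% transit = 0.75% → $0.04
Sundress $65.02: clothing and footwear → 7.75% + 2.5% transit = 10.25% → $6.66
Allergy tablets $18.64: OTC medicine → 4.75% + 0% transit = 4.75% → $0.89
Mechanical keyboard $170.78: electronics → 4% + 0% transit = 4% → $6.83
Laundry detergent $16.80: other taxable items → 3% + 0.75% transit = 3.75% → $0.63
Chicken breast (2 lb) $14.83: grocery items → 0% + 0.75% transit = 0.75% → $0.11
Throat lozenges $4.97: OTC medicine → 4.75% + 0% transit = 4.75% → $0.24
Adhesive bandages $4.34: OTC medicine → 4.75% + 0% transit = 4.75% → $0.21
Scented candle $28.87: other taxable items → 3% + 0.75% transit = 3.75% → $1.08
Eye drops $9.38: OTC medicine → 4.75% + 0% transit = 4.75% → $0.45
Greeting card $7.01: other taxable items → 3% + 0.75% transit = 3.75% → $0.26
Dress shirt $88.72: clothing and footwear → 7.75% + 2.5% transit = 10.25% → $9.09
Subtotal = $435.19; tax = $26.49; total due = $461.68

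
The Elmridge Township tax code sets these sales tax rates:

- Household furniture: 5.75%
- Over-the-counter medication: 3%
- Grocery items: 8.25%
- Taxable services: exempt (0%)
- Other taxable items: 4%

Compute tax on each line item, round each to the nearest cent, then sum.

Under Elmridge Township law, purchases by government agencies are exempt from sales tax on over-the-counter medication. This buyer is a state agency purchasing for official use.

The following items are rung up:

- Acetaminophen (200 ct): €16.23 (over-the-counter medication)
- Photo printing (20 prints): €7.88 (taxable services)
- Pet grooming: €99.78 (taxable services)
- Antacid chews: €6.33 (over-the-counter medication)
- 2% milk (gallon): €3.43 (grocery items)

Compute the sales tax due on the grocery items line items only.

€0.28

2% milk (gallon) €3.43: grocery items → 8.25% → €0.28
Tax on grocery items = €0.28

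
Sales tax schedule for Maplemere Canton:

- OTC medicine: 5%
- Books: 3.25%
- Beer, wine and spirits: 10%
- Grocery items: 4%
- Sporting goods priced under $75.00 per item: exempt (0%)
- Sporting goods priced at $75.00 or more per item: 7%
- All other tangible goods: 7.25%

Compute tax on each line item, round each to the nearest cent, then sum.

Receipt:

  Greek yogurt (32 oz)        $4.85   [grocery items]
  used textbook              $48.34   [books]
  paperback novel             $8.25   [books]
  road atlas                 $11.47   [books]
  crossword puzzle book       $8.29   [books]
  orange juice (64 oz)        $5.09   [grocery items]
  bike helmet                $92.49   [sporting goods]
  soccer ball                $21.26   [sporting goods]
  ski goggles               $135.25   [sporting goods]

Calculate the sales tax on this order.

Greek yogurt (32 oz) $4.85: grocery items → 4% → $0.19
Used textbook $48.34: books → 3.25% → $1.57
Paperback novel $8.25: books → 3.25% → $0.27
Road atlas $11.47: books → 3.25% → $0.37
Crossword puzzle book $8.29: books → 3.25% → $0.27
Orange juice (64 oz) $5.09: grocery items → 4% → $0.20
Bike helmet $92.49: sporting goods, $75.00 or more → 7% → $6.47
Soccer ball $21.26: sporting goods, under $75.00 → 0% → $0.00
Ski goggles $135.25: sporting goods, $75.00 or more → 7% → $9.47
Total tax = $0.19 + $1.57 + $0.27 + $0.37 + $0.27 + $0.20 + $6.47 + $9.47 = $18.81

$18.81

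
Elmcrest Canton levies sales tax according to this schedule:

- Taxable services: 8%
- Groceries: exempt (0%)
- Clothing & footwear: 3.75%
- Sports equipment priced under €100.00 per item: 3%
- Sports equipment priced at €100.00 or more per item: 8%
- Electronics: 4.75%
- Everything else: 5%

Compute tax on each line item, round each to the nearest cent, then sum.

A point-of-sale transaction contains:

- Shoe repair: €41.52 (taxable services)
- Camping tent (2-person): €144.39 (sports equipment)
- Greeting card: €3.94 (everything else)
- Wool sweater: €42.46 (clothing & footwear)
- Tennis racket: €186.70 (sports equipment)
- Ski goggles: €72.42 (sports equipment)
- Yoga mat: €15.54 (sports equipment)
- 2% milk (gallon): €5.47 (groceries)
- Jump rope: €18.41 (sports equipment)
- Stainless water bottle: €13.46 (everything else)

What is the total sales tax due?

Shoe repair €41.52: taxable services → 8% → €3.32
Camping tent (2-person) €144.39: sports equipment, €100.00 or more → 8% → €11.55
Greeting card €3.94: everything else → 5% → €0.20
Wool sweater €42.46: clothing & footwear → 3.75% → €1.59
Tennis racket €186.70: sports equipment, €100.00 or more → 8% → €14.94
Ski goggles €72.42: sports equipment, under €100.00 → 3% → €2.17
Yoga mat €15.54: sports equipment, under €100.00 → 3% → €0.47
2% milk (gallon) €5.47: groceries → 0% → €0.00
Jump rope €18.41: sports equipment, under €100.00 → 3% → €0.55
Stainless water bottle €13.46: everything else → 5% → €0.67
Total tax = €3.32 + €11.55 + €0.20 + €1.59 + €14.94 + €2.17 + €0.47 + €0.55 + €0.67 = €35.46

€35.46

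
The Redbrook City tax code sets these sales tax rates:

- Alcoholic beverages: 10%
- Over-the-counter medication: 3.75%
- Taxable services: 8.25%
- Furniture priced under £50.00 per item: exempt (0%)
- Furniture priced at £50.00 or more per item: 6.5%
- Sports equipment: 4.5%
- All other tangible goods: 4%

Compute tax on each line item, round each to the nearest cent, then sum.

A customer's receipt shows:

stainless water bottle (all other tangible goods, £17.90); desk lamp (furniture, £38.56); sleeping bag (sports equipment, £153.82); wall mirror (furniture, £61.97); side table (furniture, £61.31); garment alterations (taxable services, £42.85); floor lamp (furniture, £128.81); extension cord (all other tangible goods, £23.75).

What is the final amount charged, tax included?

Stainless water bottle £17.90: all other tangible goods → 4% → £0.72
Desk lamp £38.56: furniture, under £50.00 → 0% → £0.00
Sleeping bag £153.82: sports equipment → 4.5% → £6.92
Wall mirror £61.97: furniture, £50.00 or more → 6.5% → £4.03
Side table £61.31: furniture, £50.00 or more → 6.5% → £3.99
Garment alterations £42.85: taxable services → 8.25% → £3.54
Floor lamp £128.81: furniture, £50.00 or more → 6.5% → £8.37
Extension cord £23.75: all other tangible goods → 4% → £0.95
Subtotal = £528.97; tax = £28.52; total due = £557.49

£557.49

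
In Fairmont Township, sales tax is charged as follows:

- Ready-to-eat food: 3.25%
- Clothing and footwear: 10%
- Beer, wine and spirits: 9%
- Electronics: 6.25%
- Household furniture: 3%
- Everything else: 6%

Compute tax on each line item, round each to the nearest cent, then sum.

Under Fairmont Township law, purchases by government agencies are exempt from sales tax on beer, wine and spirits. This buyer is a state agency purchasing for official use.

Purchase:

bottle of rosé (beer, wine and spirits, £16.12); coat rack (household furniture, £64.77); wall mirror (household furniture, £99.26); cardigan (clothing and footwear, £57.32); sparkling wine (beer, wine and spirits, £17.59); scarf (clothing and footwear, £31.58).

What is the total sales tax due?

£13.81

Bottle of rosé £16.12: beer, wine and spirits, buyer-exempt → 0% → £0.00
Coat rack £64.77: household furniture → 3% → £1.94
Wall mirror £99.26: household furniture → 3% → £2.98
Cardigan £57.32: clothing and footwear → 10% → £5.73
Sparkling wine £17.59: beer, wine and spirits, buyer-exempt → 0% → £0.00
Scarf £31.58: clothing and footwear → 10% → £3.16
Total tax = £1.94 + £2.98 + £5.73 + £3.16 = £13.81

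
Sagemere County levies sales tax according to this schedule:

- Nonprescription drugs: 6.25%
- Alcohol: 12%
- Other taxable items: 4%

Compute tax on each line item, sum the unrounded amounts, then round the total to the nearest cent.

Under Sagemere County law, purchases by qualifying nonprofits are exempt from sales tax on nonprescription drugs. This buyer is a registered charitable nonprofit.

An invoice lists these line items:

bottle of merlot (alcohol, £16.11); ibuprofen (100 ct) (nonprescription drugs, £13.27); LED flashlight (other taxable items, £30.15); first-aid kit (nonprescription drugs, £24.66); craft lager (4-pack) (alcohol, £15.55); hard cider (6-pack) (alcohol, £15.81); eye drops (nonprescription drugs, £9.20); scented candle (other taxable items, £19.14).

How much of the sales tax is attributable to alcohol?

Bottle of merlot £16.11: alcohol → 12% → £1.9332
Craft lager (4-pack) £15.55: alcohol → 12% → £1.866
Hard cider (6-pack) £15.81: alcohol → 12% → £1.8972
Tax on alcohol: unrounded sum = £5.6964 → £5.70

£5.70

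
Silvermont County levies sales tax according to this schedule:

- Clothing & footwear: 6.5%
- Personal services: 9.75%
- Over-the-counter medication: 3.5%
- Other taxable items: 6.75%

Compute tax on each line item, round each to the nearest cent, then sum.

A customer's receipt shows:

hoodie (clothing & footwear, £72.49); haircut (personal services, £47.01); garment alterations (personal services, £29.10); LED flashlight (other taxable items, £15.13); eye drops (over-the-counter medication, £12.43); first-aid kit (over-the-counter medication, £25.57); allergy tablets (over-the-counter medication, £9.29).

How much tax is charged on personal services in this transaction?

£7.42

Haircut £47.01: personal services → 9.75% → £4.58
Garment alterations £29.10: personal services → 9.75% → £2.84
Tax on personal services = £4.58 + £2.84 = £7.42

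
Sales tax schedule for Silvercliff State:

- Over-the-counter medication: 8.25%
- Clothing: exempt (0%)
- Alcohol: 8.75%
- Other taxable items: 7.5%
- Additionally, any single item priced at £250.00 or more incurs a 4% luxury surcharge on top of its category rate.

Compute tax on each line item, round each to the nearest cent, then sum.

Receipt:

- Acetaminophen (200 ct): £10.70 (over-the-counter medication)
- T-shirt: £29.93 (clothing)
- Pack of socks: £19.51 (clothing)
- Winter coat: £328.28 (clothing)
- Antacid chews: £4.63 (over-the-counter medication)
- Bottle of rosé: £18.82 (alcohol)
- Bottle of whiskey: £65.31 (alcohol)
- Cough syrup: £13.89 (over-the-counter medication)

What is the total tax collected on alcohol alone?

£7.36

Bottle of rosé £18.82: alcohol → 8.75% → £1.65
Bottle of whiskey £65.31: alcohol → 8.75% → £5.71
Tax on alcohol = £1.65 + £5.71 = £7.36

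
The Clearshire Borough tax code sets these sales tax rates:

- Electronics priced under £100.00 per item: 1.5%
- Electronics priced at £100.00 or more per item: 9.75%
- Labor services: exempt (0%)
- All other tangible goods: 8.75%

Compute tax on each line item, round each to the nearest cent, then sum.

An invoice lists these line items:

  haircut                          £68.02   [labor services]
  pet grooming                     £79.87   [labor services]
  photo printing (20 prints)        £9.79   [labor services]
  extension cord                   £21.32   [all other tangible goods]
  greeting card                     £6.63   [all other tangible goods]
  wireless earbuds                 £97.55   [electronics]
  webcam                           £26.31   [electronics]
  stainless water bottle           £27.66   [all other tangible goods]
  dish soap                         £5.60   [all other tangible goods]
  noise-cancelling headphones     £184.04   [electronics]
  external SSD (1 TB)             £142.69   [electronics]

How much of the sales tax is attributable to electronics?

Wireless earbuds £97.55: electronics, under £100.00 → 1.5% → £1.46
Webcam £26.31: electronics, under £100.00 → 1.5% → £0.39
Noise-cancelling headphones £184.04: electronics, £100.00 or more → 9.75% → £17.94
External SSD (1 TB) £142.69: electronics, £100.00 or more → 9.75% → £13.91
Tax on electronics = £1.46 + £0.39 + £17.94 + £13.91 = £33.70

£33.70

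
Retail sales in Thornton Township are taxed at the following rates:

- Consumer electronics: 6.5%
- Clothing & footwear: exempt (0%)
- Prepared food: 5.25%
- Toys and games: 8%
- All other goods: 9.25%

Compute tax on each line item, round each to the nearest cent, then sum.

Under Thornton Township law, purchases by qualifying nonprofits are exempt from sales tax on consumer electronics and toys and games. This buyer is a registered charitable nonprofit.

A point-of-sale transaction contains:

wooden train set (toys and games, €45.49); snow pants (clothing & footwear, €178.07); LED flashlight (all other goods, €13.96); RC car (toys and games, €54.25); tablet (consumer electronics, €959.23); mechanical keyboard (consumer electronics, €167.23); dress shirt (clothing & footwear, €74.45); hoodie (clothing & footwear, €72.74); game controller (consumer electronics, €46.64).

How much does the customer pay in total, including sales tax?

€1613.35

Wooden train set €45.49: toys and games, buyer-exempt → 0% → €0.00
Snow pants €178.07: clothing & footwear → 0% → €0.00
LED flashlight €13.96: all other goods → 9.25% → €1.29
RC car €54.25: toys and games, buyer-exempt → 0% → €0.00
Tablet €959.23: consumer electronics, buyer-exempt → 0% → €0.00
Mechanical keyboard €167.23: consumer electronics, buyer-exempt → 0% → €0.00
Dress shirt €74.45: clothing & footwear → 0% → €0.00
Hoodie €72.74: clothing & footwear → 0% → €0.00
Game controller €46.64: consumer electronics, buyer-exempt → 0% → €0.00
Subtotal = €1612.06; tax = €1.29; total due = €1613.35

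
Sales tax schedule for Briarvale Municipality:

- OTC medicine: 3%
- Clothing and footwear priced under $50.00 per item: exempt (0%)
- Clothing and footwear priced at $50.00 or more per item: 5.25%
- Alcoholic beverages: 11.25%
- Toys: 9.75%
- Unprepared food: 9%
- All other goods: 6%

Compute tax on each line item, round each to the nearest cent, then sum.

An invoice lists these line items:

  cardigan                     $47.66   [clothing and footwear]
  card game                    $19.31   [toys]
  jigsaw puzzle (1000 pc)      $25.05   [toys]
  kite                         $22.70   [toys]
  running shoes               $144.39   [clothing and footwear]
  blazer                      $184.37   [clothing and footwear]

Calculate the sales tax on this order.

Cardigan $47.66: clothing and footwear, under $50.00 → 0% → $0.00
Card game $19.31: toys → 9.75% → $1.88
Jigsaw puzzle (1000 pc) $25.05: toys → 9.75% → $2.44
Kite $22.70: toys → 9.75% → $2.21
Running shoes $144.39: clothing and footwear, $50.00 or more → 5.25% → $7.58
Blazer $184.37: clothing and footwear, $50.00 or more → 5.25% → $9.68
Total tax = $1.88 + $2.44 + $2.21 + $7.58 + $9.68 = $23.79

$23.79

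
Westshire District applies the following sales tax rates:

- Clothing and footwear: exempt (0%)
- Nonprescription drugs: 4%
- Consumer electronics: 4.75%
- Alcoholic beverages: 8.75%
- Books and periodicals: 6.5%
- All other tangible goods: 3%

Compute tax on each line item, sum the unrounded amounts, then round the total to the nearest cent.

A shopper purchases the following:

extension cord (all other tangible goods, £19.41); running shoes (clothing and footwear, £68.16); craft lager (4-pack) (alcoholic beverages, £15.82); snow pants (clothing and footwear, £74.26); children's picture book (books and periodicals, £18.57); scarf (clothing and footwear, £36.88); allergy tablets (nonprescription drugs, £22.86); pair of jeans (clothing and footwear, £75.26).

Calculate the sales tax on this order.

Extension cord £19.41: all other tangible goods → 3% → £0.5823
Running shoes £68.16: clothing and footwear → 0% → £0.00
Craft lager (4-pack) £15.82: alcoholic beverages → 8.75% → £1.38425
Snow pants £74.26: clothing and footwear → 0% → £0.00
Children's picture book £18.57: books and periodicals → 6.5% → £1.20705
Scarf £36.88: clothing and footwear → 0% → £0.00
Allergy tablets £22.86: nonprescription drugs → 4% → £0.9144
Pair of jeans £75.26: clothing and footwear → 0% → £0.00
Unrounded tax sum = £4.088 → £4.09

£4.09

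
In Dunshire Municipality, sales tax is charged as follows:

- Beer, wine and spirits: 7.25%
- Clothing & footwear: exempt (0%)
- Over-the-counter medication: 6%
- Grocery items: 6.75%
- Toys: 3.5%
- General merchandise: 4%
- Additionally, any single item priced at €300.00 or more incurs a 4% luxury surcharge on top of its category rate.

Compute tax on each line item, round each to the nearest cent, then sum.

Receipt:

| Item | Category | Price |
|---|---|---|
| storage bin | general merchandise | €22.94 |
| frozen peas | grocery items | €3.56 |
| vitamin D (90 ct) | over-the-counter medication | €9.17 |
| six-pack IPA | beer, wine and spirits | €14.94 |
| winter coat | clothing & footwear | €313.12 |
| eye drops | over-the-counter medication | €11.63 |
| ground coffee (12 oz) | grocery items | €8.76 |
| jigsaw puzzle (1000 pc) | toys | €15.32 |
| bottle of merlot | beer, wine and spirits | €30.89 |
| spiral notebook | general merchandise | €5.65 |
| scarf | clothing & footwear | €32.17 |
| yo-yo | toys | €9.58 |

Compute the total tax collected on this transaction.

€19.95

Storage bin €22.94: general merchandise → 4% → €0.92
Frozen peas €3.56: grocery items → 6.75% → €0.24
Vitamin D (90 ct) €9.17: over-the-counter medication → 6% → €0.55
Six-pack IPA €14.94: beer, wine and spirits → 7.25% → €1.08
Winter coat €313.12: clothing & footwear → 0% + 4% surcharge = 4% → €12.52
Eye drops €11.63: over-the-counter medication → 6% → €0.70
Ground coffee (12 oz) €8.76: grocery items → 6.75% → €0.59
Jigsaw puzzle (1000 pc) €15.32: toys → 3.5% → €0.54
Bottle of merlot €30.89: beer, wine and spirits → 7.25% → €2.24
Spiral notebook €5.65: general merchandise → 4% → €0.23
Scarf €32.17: clothing & footwear → 0% → €0.00
Yo-yo €9.58: toys → 3.5% → €0.34
Total tax = €0.92 + €0.24 + €0.55 + €1.08 + €12.52 + €0.70 + €0.59 + €0.54 + €2.24 + €0.23 + €0.34 = €19.95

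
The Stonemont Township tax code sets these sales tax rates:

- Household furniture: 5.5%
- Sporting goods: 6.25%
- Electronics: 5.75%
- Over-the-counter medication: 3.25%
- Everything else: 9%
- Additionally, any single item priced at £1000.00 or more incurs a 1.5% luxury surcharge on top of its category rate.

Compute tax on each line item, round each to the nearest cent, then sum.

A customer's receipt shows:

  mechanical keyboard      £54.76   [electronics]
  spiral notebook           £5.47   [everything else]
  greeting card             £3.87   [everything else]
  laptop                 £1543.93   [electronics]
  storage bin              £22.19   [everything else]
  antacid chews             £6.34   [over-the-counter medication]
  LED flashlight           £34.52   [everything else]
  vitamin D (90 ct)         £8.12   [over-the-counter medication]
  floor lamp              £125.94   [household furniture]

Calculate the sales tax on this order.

£128.43

Mechanical keyboard £54.76: electronics → 5.75% → £3.15
Spiral notebook £5.47: everything else → 9% → £0.49
Greeting card £3.87: everything else → 9% → £0.35
Laptop £1543.93: electronics → 5.75% + 1.5% surcharge = 7.25% → £111.93
Storage bin £22.19: everything else → 9% → £2.00
Antacid chews £6.34: over-the-counter medication → 3.25% → £0.21
LED flashlight £34.52: everything else → 9% → £3.11
Vitamin D (90 ct) £8.12: over-the-counter medication → 3.25% → £0.26
Floor lamp £125.94: household furniture → 5.5% → £6.93
Total tax = £3.15 + £0.49 + £0.35 + £111.93 + £2.00 + £0.21 + £3.11 + £0.26 + £6.93 = £128.43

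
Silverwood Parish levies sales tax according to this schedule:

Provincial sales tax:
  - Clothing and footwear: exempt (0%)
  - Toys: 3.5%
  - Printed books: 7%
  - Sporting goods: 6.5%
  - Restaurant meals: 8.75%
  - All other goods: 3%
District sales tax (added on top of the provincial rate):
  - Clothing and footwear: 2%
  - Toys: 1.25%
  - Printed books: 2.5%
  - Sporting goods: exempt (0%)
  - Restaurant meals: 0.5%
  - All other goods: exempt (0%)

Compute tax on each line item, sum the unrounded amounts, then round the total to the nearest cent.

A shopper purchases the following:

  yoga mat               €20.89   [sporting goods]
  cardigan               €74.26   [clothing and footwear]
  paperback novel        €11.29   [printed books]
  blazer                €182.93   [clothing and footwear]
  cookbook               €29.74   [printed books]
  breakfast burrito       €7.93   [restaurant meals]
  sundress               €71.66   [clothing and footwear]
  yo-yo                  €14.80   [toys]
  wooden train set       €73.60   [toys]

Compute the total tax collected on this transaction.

€16.77

Yoga mat €20.89: sporting goods → 6.5% + 0% district = 6.5% → €1.35785
Cardigan €74.26: clothing and footwear → 0% + 2% district = 2% → €1.4852
Paperback novel €11.29: printed books → 7% + 2.5% district = 9.5% → €1.07255
Blazer €182.93: clothing and footwear → 0% + 2% district = 2% → €3.6586
Cookbook €29.74: printed books → 7% + 2.5% district = 9.5% → €2.8253
Breakfast burrito €7.93: restaurant meals → 8.75% + 0.5% district = 9.25% → €0.733525
Sundress €71.66: clothing and footwear → 0% + 2% district = 2% → €1.4332
Yo-yo €14.80: toys → 3.5% + 1.25% district = 4.75% → €0.703
Wooden train set €73.60: toys → 3.5% + 1.25% district = 4.75% → €3.496
Unrounded tax sum = €16.765225 → €16.77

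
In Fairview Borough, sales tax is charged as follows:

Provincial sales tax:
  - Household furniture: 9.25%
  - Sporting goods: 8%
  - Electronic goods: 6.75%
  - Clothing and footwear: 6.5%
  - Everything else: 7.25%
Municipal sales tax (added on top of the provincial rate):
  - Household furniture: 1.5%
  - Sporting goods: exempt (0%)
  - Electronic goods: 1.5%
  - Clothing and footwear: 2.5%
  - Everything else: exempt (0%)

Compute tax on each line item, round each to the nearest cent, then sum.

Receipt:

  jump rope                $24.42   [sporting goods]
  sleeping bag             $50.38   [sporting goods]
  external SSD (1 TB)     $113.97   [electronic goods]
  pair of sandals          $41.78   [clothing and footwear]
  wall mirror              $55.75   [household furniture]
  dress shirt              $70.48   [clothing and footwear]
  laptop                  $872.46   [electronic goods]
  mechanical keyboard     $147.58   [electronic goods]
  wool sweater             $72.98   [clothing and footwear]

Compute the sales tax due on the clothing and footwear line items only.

Pair of sandals $41.78: clothing and footwear → 6.5% + 2.5% municipal = 9% → $3.76
Dress shirt $70.48: clothing and footwear → 6.5% + 2.5% municipal = 9% → $6.34
Wool sweater $72.98: clothing and footwear → 6.5% + 2.5% municipal = 9% → $6.57
Tax on clothing and footwear = $3.76 + $6.34 + $6.57 = $16.67

$16.67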